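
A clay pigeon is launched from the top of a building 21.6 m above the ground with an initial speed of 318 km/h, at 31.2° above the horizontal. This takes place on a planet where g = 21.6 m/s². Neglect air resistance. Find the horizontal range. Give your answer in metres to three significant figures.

Convert: 318 km/h = 318/3.6 = 88.33 m/s.
Resolve: vₓ = 88.33 cos 31.2° = 75.56 m/s and v_y0 = 88.33 sin 31.2° = 45.76 m/s.
Vertical motion (up positive, ground at y = 0): 10.80 t² − (45.76) t − 21.6 = 0, so t = (45.76 + √(45.76² + 2·21.6·21.6)) / 21.6 = (45.76 + 55.02) / 21.6 = 4.666 s.
Horizontal distance: R = vₓ t = 75.56 × 4.666 = 352.5 m.

353 m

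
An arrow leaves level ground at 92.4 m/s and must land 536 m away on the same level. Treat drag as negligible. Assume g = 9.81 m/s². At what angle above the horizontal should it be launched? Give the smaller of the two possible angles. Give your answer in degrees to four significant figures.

19.01°

From R = (v₀²/g) sin 2θ: sin 2θ = 9.81 × 536 / 8537.8 = 0.6159.
2θ = 38.02° or 180° − 38.02° = 142.0°, so θ = 19.01° or 70.99°.
The smaller angle is 19.01°.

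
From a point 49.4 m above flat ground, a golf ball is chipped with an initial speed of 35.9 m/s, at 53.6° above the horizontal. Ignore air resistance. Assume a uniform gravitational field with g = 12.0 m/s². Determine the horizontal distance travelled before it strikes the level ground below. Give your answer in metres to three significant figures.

131 m

Resolve: vₓ = 35.90 cos 53.6° = 21.30 m/s and v_y0 = 35.90 sin 53.6° = 28.90 m/s.
With up positive and y = 0 at the ground: y(t) = 49.4 + (28.90) t − 6.000 t². Setting y = 0 and taking the positive root: t = [28.90 + √(28.90² + 2·12.0·49.4)] / 12.0 = (28.90 + 44.95) / 12.0 = 6.154 s.
Horizontal distance: R = vₓ t = 21.30 × 6.154 = 131.1 m.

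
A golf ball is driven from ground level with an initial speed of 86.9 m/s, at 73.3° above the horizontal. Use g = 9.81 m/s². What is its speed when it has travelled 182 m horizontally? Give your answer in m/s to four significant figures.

27.59 m/s

Components: vₓ = 86.90 cos 73.3° = 24.97 m/s, v_y0 = 86.90 sin 73.3° = 83.23 m/s.
At x = 182 m, t = x/vₓ = 182/24.97 = 7.288 s.
Vertical velocity there: v_y = v_y0 − g t = 83.23 − 9.81 × 7.288 = 11.74 m/s.
Speed: √(vₓ² + v_y²) = √(24.97² + 11.74²) = 27.59 m/s.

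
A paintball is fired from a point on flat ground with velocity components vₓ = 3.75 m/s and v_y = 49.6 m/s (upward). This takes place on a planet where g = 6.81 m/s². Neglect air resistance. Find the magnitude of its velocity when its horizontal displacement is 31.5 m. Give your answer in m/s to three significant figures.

8.48 m/s

x = vₓ t ⇒ t = 31.5/3.750 = 8.400 s.
Vertical velocity there: v_y = v_y0 − g t = 49.60 − 6.81 × 8.400 = −7.604 m/s.
Speed: √(vₓ² + v_y²) = √(3.750² + 7.604²) = 8.478 m/s.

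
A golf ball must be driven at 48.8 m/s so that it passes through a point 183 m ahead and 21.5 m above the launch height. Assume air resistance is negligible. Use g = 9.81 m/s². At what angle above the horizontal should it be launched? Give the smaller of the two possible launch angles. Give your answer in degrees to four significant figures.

33.31°

Trajectory: y = x tanθ − g x² (1 + tan²θ)/(2v₀²). With x = 183, y = 21.5, v₀ = 48.8, g = 9.81:
68.98 tan²θ − 183 tanθ + (90.48) = 0.
tanθ = [183 ± √(183² − 4 × 68.98 × (90.48))] / (2 × 68.98) = (183 ± 92.34) / 138.0, giving tanθ = 0.6572 or 1.996.
θ = 33.31° or 63.39°; the smaller is 33.31°.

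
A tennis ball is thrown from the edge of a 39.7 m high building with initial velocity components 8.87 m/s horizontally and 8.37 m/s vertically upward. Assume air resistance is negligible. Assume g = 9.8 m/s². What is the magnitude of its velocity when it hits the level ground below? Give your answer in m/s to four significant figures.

30.44 m/s

The projectile lands when y = 39.7 + (8.370) t − ½·9.80·t² = 0. Positive root: t = (8.370 + √(8.370² + 2·9.80·39.7)) / 9.80 = (8.370 + 29.12) / 9.80 = 3.826 s.
Vertical velocity at impact: v_y = v_y0 − g t = 8.370 − 9.80 × 3.826 = −29.12 m/s.
Speed: |v| = √(vₓ² + v_y²) = √(8.870² + 29.12²) = 30.44 m/s.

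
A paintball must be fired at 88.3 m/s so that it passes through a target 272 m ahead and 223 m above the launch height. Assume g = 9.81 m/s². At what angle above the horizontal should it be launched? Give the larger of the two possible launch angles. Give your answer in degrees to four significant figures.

77.68°

Trajectory: y = x tanθ − g x² (1 + tan²θ)/(2v₀²). With x = 272, y = 223, v₀ = 88.3, g = 9.81:
46.54 tan²θ − 272 tanθ + (269.5) = 0.
tanθ = [272 ± √(272² − 4 × 46.54 × (269.5))] / (2 × 46.54) = (272 ± 154.3) / 93.09, giving tanθ = 1.265 or 4.579.
θ = 51.66° or 77.68°; the larger is 77.68°.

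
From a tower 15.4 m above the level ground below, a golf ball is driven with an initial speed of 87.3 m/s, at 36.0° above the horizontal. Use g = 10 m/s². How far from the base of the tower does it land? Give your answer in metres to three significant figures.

Resolve: vₓ = 87.30 cos 36.0° = 70.63 m/s and v_y0 = 87.30 sin 36.0° = 51.31 m/s.
The projectile lands when y = 15.4 + (51.31) t − ½·10.0·t² = 0. Positive root: t = (51.31 + √(51.31² + 2·10.0·15.4)) / 10.0 = (51.31 + 54.23) / 10.0 = 10.55 s.
Horizontal distance: R = vₓ t = 70.63 × 10.55 = 745.4 m.

745 m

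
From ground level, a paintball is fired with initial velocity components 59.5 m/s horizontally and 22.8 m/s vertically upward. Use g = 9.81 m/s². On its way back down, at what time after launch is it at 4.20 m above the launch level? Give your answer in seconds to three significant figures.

Height y(t) = 22.80 t − 4.905 t² = 4.20 gives 4.905 t² − 22.80 t + 4.20 = 0.
t = [22.80 ± √(22.80² − 2·9.81·4.20)] / 9.81 = (22.80 ± 20.91) / 9.81, so t = 0.1922 s or t = 4.456 s.
The descending-branch root is 4.456 s.

4.46 s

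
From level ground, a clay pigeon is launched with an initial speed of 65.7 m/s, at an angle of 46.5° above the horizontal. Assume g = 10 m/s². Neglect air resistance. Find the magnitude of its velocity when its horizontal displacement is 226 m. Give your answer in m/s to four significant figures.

45.28 m/s

Horizontal component vₓ = 65.70 cos 46.5° = 45.22 m/s; vertical v_y0 = 65.70 sin 46.5° = 47.66 m/s.
x = vₓ t ⇒ t = 226/45.22 = 4.997 s.
Vertical velocity there: v_y = v_y0 − g t = 47.66 − 10.0 × 4.997 = −2.315 m/s.
Speed: √(vₓ² + v_y²) = √(45.22² + 2.315²) = 45.28 m/s.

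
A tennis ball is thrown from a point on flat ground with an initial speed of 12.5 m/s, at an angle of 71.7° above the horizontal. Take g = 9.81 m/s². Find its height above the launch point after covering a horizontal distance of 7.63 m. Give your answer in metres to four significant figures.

4.534 m

Resolve: vₓ = 12.50 cos 71.7° = 3.925 m/s and v_y0 = 12.50 sin 71.7° = 11.87 m/s.
Time to reach x = 7.63 m: t = x/vₓ = 7.63/3.925 = 1.944 s.
Height: y = v_y0 t − ½ g t² = 11.87 × 1.944 − 4.905 × 1.944² = 23.07 − 18.54 = 4.534 m.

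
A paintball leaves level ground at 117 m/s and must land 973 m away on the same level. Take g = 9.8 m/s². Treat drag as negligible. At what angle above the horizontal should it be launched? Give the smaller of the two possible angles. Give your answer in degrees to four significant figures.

22.08°

Level-ground range R = v₀² sin(2θ)/g ⇒ sin(2θ) = gR/v₀² = 9.80 × 973 / 117² = 0.6966.
2θ = 44.15° or 180° − 44.15° = 135.8°, so θ = 22.08° or 67.92°.
The smaller angle is 22.08°.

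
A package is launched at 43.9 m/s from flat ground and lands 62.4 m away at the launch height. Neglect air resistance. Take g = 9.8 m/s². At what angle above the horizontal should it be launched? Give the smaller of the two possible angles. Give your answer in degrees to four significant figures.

9.250°

From R = (v₀²/g) sin 2θ: sin 2θ = 9.80 × 62.4 / 1927.2 = 0.3173.
2θ = 18.50° or 180° − 18.50° = 161.5°, so θ = 9.250° or 80.75°.
The smaller angle is 9.250°.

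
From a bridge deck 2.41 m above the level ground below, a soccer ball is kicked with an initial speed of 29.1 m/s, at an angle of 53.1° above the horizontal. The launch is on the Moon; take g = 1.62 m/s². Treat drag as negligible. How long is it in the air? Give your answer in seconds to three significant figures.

Components: vₓ = 29.10 cos 53.1° = 17.47 m/s, v_y0 = 29.10 sin 53.1° = 23.27 m/s.
Vertical motion (up positive, ground at y = 0): 0.8100 t² − (23.27) t − 2.41 = 0, so t = (23.27 + √(23.27² + 2·1.62·2.41)) / 1.62 = (23.27 + 23.44) / 1.62 = 28.83 s.

28.8 s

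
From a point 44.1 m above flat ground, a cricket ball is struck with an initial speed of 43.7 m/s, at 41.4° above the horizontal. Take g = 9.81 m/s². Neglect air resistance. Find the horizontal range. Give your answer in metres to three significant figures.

234 m

vₓ = 43.70 cos 41.4° = 32.78 m/s; v_y0 = 43.70 sin 41.4° = 28.90 m/s.
With up positive and y = 0 at the ground: y(t) = 44.1 + (28.90) t − 4.905 t². Setting y = 0 and taking the positive root: t = [28.90 + √(28.90² + 2·9.81·44.1)] / 9.81 = (28.90 + 41.24) / 9.81 = 7.149 s.
Horizontal distance: R = vₓ t = 32.78 × 7.149 = 234.4 m.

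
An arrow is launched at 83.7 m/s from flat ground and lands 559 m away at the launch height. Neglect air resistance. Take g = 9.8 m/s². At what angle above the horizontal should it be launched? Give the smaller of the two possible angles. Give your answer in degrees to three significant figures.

From R = (v₀²/g) sin 2θ: sin 2θ = 9.80 × 559 / 7005.7 = 0.7820.
2θ = 51.44° or 180° − 51.44° = 128.6°, so θ = 25.72° or 64.28°.
The smaller angle is 25.72°.

25.7°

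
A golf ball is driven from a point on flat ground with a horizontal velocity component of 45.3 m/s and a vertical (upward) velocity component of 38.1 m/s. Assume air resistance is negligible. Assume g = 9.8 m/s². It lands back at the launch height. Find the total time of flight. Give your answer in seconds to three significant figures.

7.78 s

Time of flight on level ground: T = 2 v_y0 / g = 2 × 38.10 / 9.80 = 7.776 s.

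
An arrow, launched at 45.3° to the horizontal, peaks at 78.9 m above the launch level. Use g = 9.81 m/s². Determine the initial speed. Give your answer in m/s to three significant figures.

55.4 m/s

At the peak v_y = 0, so v_y0 = √(2gH) = √(2 × 9.81 × 78.9) = 39.34 m/s.
v_y0 = v₀ sin θ ⇒ v₀ = 39.34 / sin 45.3° = 55.35 m/s.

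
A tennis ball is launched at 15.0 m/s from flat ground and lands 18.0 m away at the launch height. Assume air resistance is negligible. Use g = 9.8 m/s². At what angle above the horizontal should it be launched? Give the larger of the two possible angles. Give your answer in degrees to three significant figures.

Level-ground range R = v₀² sin(2θ)/g ⇒ sin(2θ) = gR/v₀² = 9.80 × 18.0 / 15.0² = 0.7840.
2θ = 51.63° or 180° − 51.63° = 128.4°, so θ = 25.81° or 64.19°.
The larger angle is 64.19°.

64.2°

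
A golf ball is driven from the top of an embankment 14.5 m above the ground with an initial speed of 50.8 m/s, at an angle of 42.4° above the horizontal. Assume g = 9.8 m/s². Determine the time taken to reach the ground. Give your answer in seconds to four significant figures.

Horizontal component vₓ = 50.80 cos 42.4° = 37.51 m/s; vertical v_y0 = 50.80 sin 42.4° = 34.25 m/s.
With up positive and y = 0 at the ground: y(t) = 14.5 + (34.25) t − 4.900 t². Setting y = 0 and taking the positive root: t = [34.25 + √(34.25² + 2·9.80·14.5)] / 9.80 = (34.25 + 38.18) / 9.80 = 7.391 s.

7.391 s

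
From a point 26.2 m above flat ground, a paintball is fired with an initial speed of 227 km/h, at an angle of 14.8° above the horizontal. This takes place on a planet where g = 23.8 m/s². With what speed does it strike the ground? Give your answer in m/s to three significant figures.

72.3 m/s

Convert: 227 km/h = 227/3.6 = 63.06 m/s.
Components: vₓ = 63.06 cos 14.8° = 60.96 m/s, v_y0 = 63.06 sin 14.8° = 16.11 m/s.
The projectile lands when y = 26.2 + (16.11) t − ½·23.8·t² = 0. Positive root: t = (16.11 + √(16.11² + 2·23.8·26.2)) / 23.8 = (16.11 + 38.81) / 23.8 = 2.308 s.
Vertical velocity at impact: v_y = v_y0 − g t = 16.11 − 23.8 × 2.308 = −38.81 m/s.
Speed: |v| = √(vₓ² + v_y²) = √(60.96² + 38.81²) = 72.27 m/s.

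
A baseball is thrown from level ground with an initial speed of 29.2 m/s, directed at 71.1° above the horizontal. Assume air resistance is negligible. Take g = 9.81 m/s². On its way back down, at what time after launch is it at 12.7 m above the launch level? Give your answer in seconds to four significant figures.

5.127 s

vₓ = 29.20 cos 71.1° = 9.458 m/s; v_y0 = 29.20 sin 71.1° = 27.63 m/s.
Require v_y0 t − ½ g t² = 12.7, i.e. 4.905 t² − 27.63 t + 12.7 = 0.
t = [27.63 ± √(27.63² − 2·9.81·12.7)] / 9.81 = (27.63 ± 22.67) / 9.81, so t = 0.5050 s or t = 5.127 s.
The descending-branch root is 5.127 s.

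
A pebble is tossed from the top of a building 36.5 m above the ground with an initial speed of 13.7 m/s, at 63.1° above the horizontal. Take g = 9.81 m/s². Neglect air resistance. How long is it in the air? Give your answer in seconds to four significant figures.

vₓ = 13.70 cos 63.1° = 6.198 m/s; v_y0 = 13.70 sin 63.1° = 12.22 m/s.
With up positive and y = 0 at the ground: y(t) = 36.5 + (12.22) t − 4.905 t². Setting y = 0 and taking the positive root: t = [12.22 + √(12.22² + 2·9.81·36.5)] / 9.81 = (12.22 + 29.42) / 9.81 = 4.244 s.

4.244 s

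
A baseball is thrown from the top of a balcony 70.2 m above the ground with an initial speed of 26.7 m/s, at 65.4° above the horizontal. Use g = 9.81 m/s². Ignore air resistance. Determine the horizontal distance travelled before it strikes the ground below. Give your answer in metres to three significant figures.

Components: vₓ = 26.70 cos 65.4° = 11.11 m/s, v_y0 = 26.70 sin 65.4° = 24.28 m/s.
Vertical motion (up positive, ground at y = 0): 4.905 t² − (24.28) t − 70.2 = 0, so t = (24.28 + √(24.28² + 2·9.81·70.2)) / 9.81 = (24.28 + 44.35) / 9.81 = 6.995 s.
Horizontal distance: R = vₓ t = 11.11 × 6.995 = 77.75 m.

77.8 m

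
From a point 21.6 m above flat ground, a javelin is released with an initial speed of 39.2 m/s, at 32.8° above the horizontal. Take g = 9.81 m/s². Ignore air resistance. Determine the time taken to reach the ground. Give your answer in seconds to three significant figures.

Horizontal component vₓ = 39.20 cos 32.8° = 32.95 m/s; vertical v_y0 = 39.20 sin 32.8° = 21.23 m/s.
With up positive and y = 0 at the ground: y(t) = 21.6 + (21.23) t − 4.905 t². Setting y = 0 and taking the positive root: t = [21.23 + √(21.23² + 2·9.81·21.6)] / 9.81 = (21.23 + 29.58) / 9.81 = 5.179 s.

5.18 s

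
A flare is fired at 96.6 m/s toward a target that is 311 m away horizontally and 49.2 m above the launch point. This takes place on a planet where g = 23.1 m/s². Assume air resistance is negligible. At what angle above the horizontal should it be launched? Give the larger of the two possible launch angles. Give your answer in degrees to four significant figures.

61.27°

Trajectory: y = x tanθ − g x² (1 + tan²θ)/(2v₀²). With x = 311, y = 49.2, v₀ = 96.6, g = 23.1:
119.7 tan²θ − 311 tanθ + (168.9) = 0.
tanθ = [311 ± √(311² − 4 × 119.7 × (168.9))] / (2 × 119.7) = (311 ± 125.8) / 239.4, giving tanθ = 0.7734 or 1.824.
θ = 37.72° or 61.27°; the larger is 61.27°.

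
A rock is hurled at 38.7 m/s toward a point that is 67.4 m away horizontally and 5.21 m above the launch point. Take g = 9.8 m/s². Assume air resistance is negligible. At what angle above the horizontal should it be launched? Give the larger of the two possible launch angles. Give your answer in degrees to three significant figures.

Trajectory: y = x tanθ − g x² (1 + tan²θ)/(2v₀²). With x = 67.4, y = 5.21, v₀ = 38.7, g = 9.80:
14.86 tan²θ − 67.4 tanθ + (20.07) = 0.
tanθ = [67.4 ± √(67.4² − 4 × 14.86 × (20.07))] / (2 × 14.86) = (67.4 ± 57.87) / 29.73, giving tanθ = 0.3205 or 4.214.
θ = 17.77° or 76.65°; the larger is 76.65°.

76.7°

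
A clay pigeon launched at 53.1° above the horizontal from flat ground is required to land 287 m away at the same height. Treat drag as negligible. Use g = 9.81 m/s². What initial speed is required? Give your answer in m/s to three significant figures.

54.1 m/s

On level ground R = v₀² sin 2θ / g ⇒ v₀ = √(gR / sin 2θ).
v₀ = √(9.81 × 287 / sin 106.2°) = √(2815 / 0.9603) = √2931.9 = 54.15 m/s.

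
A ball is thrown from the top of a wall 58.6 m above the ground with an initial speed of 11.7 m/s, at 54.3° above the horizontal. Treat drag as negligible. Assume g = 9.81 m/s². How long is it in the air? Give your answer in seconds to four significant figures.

Resolve: vₓ = 11.70 cos 54.3° = 6.827 m/s and v_y0 = 11.70 sin 54.3° = 9.501 m/s.
Vertical motion (up positive, ground at y = 0): 4.905 t² − (9.501) t − 58.6 = 0, so t = (9.501 + √(9.501² + 2·9.81·58.6)) / 9.81 = (9.501 + 35.21) / 9.81 = 4.558 s.

4.558 s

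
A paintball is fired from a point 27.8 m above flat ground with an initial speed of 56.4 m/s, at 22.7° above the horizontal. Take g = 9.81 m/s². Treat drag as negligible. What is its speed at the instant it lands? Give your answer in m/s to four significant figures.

61.04 m/s

Horizontal component vₓ = 56.40 cos 22.7° = 52.03 m/s; vertical v_y0 = 56.40 sin 22.7° = 21.77 m/s.
The projectile lands when y = 27.8 + (21.77) t − ½·9.81·t² = 0. Positive root: t = (21.77 + √(21.77² + 2·9.81·27.8)) / 9.81 = (21.77 + 31.92) / 9.81 = 5.473 s.
Vertical velocity at impact: v_y = v_y0 − g t = 21.77 − 9.81 × 5.473 = −31.92 m/s.
Speed: |v| = √(vₓ² + v_y²) = √(52.03² + 31.92²) = 61.04 m/s.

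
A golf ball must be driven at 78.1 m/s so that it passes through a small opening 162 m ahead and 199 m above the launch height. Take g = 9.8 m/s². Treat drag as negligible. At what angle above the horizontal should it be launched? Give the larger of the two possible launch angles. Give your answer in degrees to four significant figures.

Trajectory: y = x tanθ − g x² (1 + tan²θ)/(2v₀²). With x = 162, y = 199, v₀ = 78.1, g = 9.80:
21.08 tan²θ − 162 tanθ + (220.1) = 0.
tanθ = [162 ± √(162² − 4 × 21.08 × (220.1))] / (2 × 21.08) = (162 ± 87.66) / 42.17, giving tanθ = 1.763 or 5.921.
θ = 60.44° or 80.41°; the larger is 80.41°.

80.41°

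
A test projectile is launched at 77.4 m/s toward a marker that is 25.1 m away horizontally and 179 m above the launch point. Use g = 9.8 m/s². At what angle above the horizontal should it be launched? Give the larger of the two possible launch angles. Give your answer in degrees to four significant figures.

Trajectory: y = x tanθ − g x² (1 + tan²θ)/(2v₀²). With x = 25.1, y = 179, v₀ = 77.4, g = 9.80:
0.5153 tan²θ − 25.1 tanθ + (179.5) = 0.
tanθ = [25.1 ± √(25.1² − 4 × 0.5153 × (179.5))] / (2 × 0.5153) = (25.1 ± 16.12) / 1.031, giving tanθ = 8.709 or 40.00.
θ = 83.45° or 88.57°; the larger is 88.57°.

88.57°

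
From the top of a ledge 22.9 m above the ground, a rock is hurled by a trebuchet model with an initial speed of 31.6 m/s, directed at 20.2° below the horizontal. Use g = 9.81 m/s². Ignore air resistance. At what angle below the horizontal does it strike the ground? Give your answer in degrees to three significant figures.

Components: vₓ = 31.60 cos 20.2° = 29.66 m/s, v_y0 = −10.91 m/s (downward).
Vertical motion (up positive, ground at y = 0): 4.905 t² − (−10.91) t − 22.9 = 0, so t = (−10.91 + √(10.91² + 2·9.81·22.9)) / 9.81 = (−10.91 + 23.84) / 9.81 = 1.318 s.
At impact: v_y = v_y0 − g t = −23.84 m/s; vₓ = 29.66 m/s.
Angle below horizontal: arctan(|v_y|/vₓ) = arctan(23.84/29.66) = 38.80°.

38.8°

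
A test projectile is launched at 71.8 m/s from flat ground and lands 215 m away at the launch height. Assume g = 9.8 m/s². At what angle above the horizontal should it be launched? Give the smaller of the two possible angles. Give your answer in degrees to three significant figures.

12.1°

R = v₀² sin 2θ / g gives sin 2θ = gR/v₀² = 9.80·215/71.8² = 0.4087.
2θ = 24.12° or 180° − 24.12° = 155.9°, so θ = 12.06° or 77.94°.
The smaller angle is 12.06°.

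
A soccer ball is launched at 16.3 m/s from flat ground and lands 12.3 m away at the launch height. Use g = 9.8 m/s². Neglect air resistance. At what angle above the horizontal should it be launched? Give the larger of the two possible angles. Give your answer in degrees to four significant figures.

R = v₀² sin 2θ / g gives sin 2θ = gR/v₀² = 9.80·12.3/16.3² = 0.4537.
2θ = 26.98° or 180° − 26.98° = 153.0°, so θ = 13.49° or 76.51°.
The larger angle is 76.51°.

76.51°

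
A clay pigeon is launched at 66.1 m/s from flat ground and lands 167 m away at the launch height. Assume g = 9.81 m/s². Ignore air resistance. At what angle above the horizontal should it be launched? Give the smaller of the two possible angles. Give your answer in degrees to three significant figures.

Level-ground range R = v₀² sin(2θ)/g ⇒ sin(2θ) = gR/v₀² = 9.81 × 167 / 66.1² = 0.3750.
2θ = 22.02° or 180° − 22.02° = 158.0°, so θ = 11.01° or 78.99°.
The smaller angle is 11.01°.

11.0°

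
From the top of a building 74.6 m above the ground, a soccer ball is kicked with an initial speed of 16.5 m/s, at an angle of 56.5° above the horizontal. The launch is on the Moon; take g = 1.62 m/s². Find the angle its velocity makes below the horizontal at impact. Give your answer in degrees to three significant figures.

66.3°

Resolve: vₓ = 16.50 cos 56.5° = 9.107 m/s and v_y0 = 16.50 sin 56.5° = 13.76 m/s.
With up positive and y = 0 at the ground: y(t) = 74.6 + (13.76) t − 0.8100 t². Setting y = 0 and taking the positive root: t = [13.76 + √(13.76² + 2·1.62·74.6)] / 1.62 = (13.76 + 20.76) / 1.62 = 21.31 s.
At impact: v_y = v_y0 − g t = −20.76 m/s; vₓ = 9.107 m/s.
Angle below horizontal: arctan(|v_y|/vₓ) = arctan(20.76/9.107) = 66.31°.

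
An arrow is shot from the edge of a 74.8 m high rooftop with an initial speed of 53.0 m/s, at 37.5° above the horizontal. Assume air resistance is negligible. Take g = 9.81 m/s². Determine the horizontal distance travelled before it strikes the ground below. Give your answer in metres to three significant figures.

353 m

Components: vₓ = 53.00 cos 37.5° = 42.05 m/s, v_y0 = 53.00 sin 37.5° = 32.26 m/s.
With up positive and y = 0 at the ground: y(t) = 74.8 + (32.26) t − 4.905 t². Setting y = 0 and taking the positive root: t = [32.26 + √(32.26² + 2·9.81·74.8)] / 9.81 = (32.26 + 50.09) / 9.81 = 8.394 s.
Horizontal distance: R = vₓ t = 42.05 × 8.394 = 353.0 m.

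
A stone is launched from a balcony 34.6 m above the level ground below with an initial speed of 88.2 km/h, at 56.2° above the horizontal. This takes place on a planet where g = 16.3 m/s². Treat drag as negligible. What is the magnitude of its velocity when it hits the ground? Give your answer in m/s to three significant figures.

41.6 m/s

Convert: 88.2 km/h = 88.2/3.6 = 24.50 m/s.
vₓ = 24.50 cos 56.2° = 13.63 m/s; v_y0 = 24.50 sin 56.2° = 20.36 m/s.
With up positive and y = 0 at the ground: y(t) = 34.6 + (20.36) t − 8.150 t². Setting y = 0 and taking the positive root: t = [20.36 + √(20.36² + 2·16.3·34.6)] / 16.3 = (20.36 + 39.27) / 16.3 = 3.658 s.
Vertical velocity at impact: v_y = v_y0 − g t = 20.36 − 16.3 × 3.658 = −39.27 m/s.
Speed: |v| = √(vₓ² + v_y²) = √(13.63² + 39.27²) = 41.57 m/s.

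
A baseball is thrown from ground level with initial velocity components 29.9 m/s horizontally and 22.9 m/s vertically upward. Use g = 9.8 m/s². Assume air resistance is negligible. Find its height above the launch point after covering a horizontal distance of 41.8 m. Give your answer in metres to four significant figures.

Time to reach x = 41.8 m: t = x/vₓ = 41.8/29.90 = 1.398 s.
Height: y = v_y0 t − ½ g t² = 22.90 × 1.398 − 4.900 × 1.398² = 32.01 − 9.576 = 22.44 m.

22.44 m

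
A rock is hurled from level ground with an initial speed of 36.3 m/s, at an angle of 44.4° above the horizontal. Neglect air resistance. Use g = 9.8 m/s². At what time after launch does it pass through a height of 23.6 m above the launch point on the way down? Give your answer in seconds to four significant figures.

3.970 s

Components: vₓ = 36.30 cos 44.4° = 25.94 m/s, v_y0 = 36.30 sin 44.4° = 25.40 m/s.
Height y(t) = 25.40 t − 4.900 t² = 23.6 gives 4.900 t² − 25.40 t + 23.6 = 0.
t = [25.40 ± √(25.40² − 2·9.80·23.6)] / 9.80 = (25.40 ± 13.51) / 9.80, so t = 1.213 s or t = 3.970 s.
The descending-branch root is 3.970 s.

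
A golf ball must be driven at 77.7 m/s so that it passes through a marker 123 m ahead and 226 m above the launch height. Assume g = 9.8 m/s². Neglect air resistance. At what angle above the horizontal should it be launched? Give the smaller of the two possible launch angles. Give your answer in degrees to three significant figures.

69.1°

Trajectory: y = x tanθ − g x² (1 + tan²θ)/(2v₀²). With x = 123, y = 226, v₀ = 77.7, g = 9.80:
12.28 tan²θ − 123 tanθ + (238.3) = 0.
tanθ = [123 ± √(123² − 4 × 12.28 × (238.3))] / (2 × 12.28) = (123 ± 58.53) / 24.56, giving tanθ = 2.625 or 7.392.
θ = 69.15° or 82.30°; the smaller is 69.15°.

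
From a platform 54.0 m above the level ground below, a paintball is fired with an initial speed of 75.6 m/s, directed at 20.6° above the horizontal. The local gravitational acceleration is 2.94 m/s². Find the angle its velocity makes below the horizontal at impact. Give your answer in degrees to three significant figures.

Components: vₓ = 75.60 cos 20.6° = 70.77 m/s, v_y0 = 75.60 sin 20.6° = 26.60 m/s.
Vertical motion (up positive, ground at y = 0): 1.470 t² − (26.60) t − 54.0 = 0, so t = (26.60 + √(26.60² + 2·2.94·54.0)) / 2.94 = (26.60 + 32.02) / 2.94 = 19.94 s.
At impact: v_y = v_y0 − g t = −32.02 m/s; vₓ = 70.77 m/s.
Angle below horizontal: arctan(|v_y|/vₓ) = arctan(32.02/70.77) = 24.34°.

24.3°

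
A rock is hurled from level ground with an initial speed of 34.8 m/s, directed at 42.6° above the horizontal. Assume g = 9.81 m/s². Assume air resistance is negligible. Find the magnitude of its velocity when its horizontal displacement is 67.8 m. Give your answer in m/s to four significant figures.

25.73 m/s

Horizontal component vₓ = 34.80 cos 42.6° = 25.62 m/s; vertical v_y0 = 34.80 sin 42.6° = 23.56 m/s.
Time to reach x = 67.8 m: t = x/vₓ = 67.8/25.62 = 2.647 s.
Vertical velocity there: v_y = v_y0 − g t = 23.56 − 9.81 × 2.647 = −2.409 m/s.
Speed: √(vₓ² + v_y²) = √(25.62² + 2.409²) = 25.73 m/s.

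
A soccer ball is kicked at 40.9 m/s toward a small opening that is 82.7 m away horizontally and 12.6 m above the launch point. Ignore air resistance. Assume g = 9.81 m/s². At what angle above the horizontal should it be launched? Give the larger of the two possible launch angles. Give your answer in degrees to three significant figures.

Trajectory: y = x tanθ − g x² (1 + tan²θ)/(2v₀²). With x = 82.7, y = 12.6, v₀ = 40.9, g = 9.81:
20.05 tan²θ − 82.7 tanθ + (32.65) = 0.
tanθ = [82.7 ± √(82.7² − 4 × 20.05 × (32.65))] / (2 × 20.05) = (82.7 ± 64.96) / 40.11, giving tanθ = 0.4423 or 3.682.
θ = 23.86° or 74.80°; the larger is 74.80°.

74.8°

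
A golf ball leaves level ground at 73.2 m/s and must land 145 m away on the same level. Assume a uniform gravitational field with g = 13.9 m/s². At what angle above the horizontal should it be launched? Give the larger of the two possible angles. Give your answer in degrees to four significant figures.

R = v₀² sin 2θ / g gives sin 2θ = gR/v₀² = 13.9·145/73.2² = 0.3761.
2θ = 22.10° or 180° − 22.10° = 157.9°, so θ = 11.05° or 78.95°.
The larger angle is 78.95°.

78.95°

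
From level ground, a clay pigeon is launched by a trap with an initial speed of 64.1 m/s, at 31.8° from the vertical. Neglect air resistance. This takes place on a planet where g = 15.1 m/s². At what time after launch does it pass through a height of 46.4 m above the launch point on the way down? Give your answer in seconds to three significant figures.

6.23 s

Components: vₓ = 64.10 sin 31.8° = 33.78 m/s, v_y0 = 64.10 cos 31.8° = 54.48 m/s.
Require v_y0 t − ½ g t² = 46.4, i.e. 7.550 t² − 54.48 t + 46.4 = 0.
t = [54.48 ± √(54.48² − 2·15.1·46.4)] / 15.1 = (54.48 ± 39.58) / 15.1, so t = 0.9866 s or t = 6.229 s.
The descending-branch root is 6.229 s.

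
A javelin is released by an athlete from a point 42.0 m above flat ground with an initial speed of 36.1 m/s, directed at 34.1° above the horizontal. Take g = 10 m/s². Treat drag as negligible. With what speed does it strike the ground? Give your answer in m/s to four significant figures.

Resolve: vₓ = 36.10 cos 34.1° = 29.89 m/s and v_y0 = 36.10 sin 34.1° = 20.24 m/s.
The projectile lands when y = 42.0 + (20.24) t − ½·10.0·t² = 0. Positive root: t = (20.24 + √(20.24² + 2·10.0·42.0)) / 10.0 = (20.24 + 35.35) / 10.0 = 5.559 s.
Vertical velocity at impact: v_y = v_y0 − g t = 20.24 − 10.0 × 5.559 = −35.35 m/s.
Speed: |v| = √(vₓ² + v_y²) = √(29.89² + 35.35²) = 46.29 m/s.

46.29 m/s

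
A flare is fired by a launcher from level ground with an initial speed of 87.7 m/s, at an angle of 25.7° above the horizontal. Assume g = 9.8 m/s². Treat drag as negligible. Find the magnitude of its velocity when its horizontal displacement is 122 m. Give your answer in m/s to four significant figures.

vₓ = 87.70 cos 25.7° = 79.02 m/s; v_y0 = 87.70 sin 25.7° = 38.03 m/s.
x = vₓ t ⇒ t = 122/79.02 = 1.544 s.
Vertical velocity there: v_y = v_y0 − g t = 38.03 − 9.80 × 1.544 = 22.90 m/s.
Speed: √(vₓ² + v_y²) = √(79.02² + 22.90²) = 82.28 m/s.

82.28 m/s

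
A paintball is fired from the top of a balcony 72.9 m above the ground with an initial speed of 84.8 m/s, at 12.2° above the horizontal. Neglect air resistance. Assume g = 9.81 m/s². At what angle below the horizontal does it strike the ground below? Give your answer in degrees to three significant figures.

Horizontal component vₓ = 84.80 cos 12.2° = 82.88 m/s; vertical v_y0 = 84.80 sin 12.2° = 17.92 m/s.
With up positive and y = 0 at the ground: y(t) = 72.9 + (17.92) t − 4.905 t². Setting y = 0 and taking the positive root: t = [17.92 + √(17.92² + 2·9.81·72.9)] / 9.81 = (17.92 + 41.85) / 9.81 = 6.093 s.
At impact: v_y = v_y0 − g t = −41.85 m/s; vₓ = 82.88 m/s.
Angle below horizontal: arctan(|v_y|/vₓ) = arctan(41.85/82.88) = 26.79°.

26.8°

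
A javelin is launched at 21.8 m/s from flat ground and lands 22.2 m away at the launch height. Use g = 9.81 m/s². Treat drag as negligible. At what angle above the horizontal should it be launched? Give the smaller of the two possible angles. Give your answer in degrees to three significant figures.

13.6°

R = v₀² sin 2θ / g gives sin 2θ = gR/v₀² = 9.81·22.2/21.8² = 0.4583.
2θ = 27.27° or 180° − 27.27° = 152.7°, so θ = 13.64° or 76.36°.
The smaller angle is 13.64°.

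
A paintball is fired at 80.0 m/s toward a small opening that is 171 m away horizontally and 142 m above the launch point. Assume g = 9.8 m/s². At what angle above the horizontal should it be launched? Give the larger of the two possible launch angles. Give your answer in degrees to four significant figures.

Trajectory: y = x tanθ − g x² (1 + tan²θ)/(2v₀²). With x = 171, y = 142, v₀ = 80.0, g = 9.80:
22.39 tan²θ − 171 tanθ + (164.4) = 0.
tanθ = [171 ± √(171² − 4 × 22.39 × (164.4))] / (2 × 22.39) = (171 ± 120.5) / 44.78, giving tanθ = 1.128 or 6.510.
θ = 48.44° or 81.27°; the larger is 81.27°.

81.27°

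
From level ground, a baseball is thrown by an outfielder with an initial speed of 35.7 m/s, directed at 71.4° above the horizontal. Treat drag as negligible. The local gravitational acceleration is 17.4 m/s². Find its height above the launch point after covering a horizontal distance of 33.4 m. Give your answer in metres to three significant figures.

24.4 m

Horizontal component vₓ = 35.70 cos 71.4° = 11.39 m/s; vertical v_y0 = 35.70 sin 71.4° = 33.84 m/s.
At x = 33.4 m, t = x/vₓ = 33.4/11.39 = 2.933 s.
Height: y = v_y0 t − ½ g t² = 33.84 × 2.933 − 8.700 × 2.933² = 99.25 − 74.85 = 24.39 m.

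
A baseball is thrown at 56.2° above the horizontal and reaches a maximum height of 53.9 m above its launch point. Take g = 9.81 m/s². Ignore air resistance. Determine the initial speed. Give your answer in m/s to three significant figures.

At the peak v_y = 0, so v_y0 = √(2gH) = √(2 × 9.81 × 53.9) = 32.52 m/s.
v_y0 = v₀ sin θ ⇒ v₀ = 32.52 / sin 56.2° = 39.13 m/s.

39.1 m/s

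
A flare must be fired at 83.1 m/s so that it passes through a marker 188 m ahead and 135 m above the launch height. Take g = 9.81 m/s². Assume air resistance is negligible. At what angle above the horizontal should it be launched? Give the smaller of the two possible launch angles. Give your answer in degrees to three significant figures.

44.4°

Trajectory: y = x tanθ − g x² (1 + tan²θ)/(2v₀²). With x = 188, y = 135, v₀ = 83.1, g = 9.81:
25.10 tan²θ − 188 tanθ + (160.1) = 0.
tanθ = [188 ± √(188² − 4 × 25.10 × (160.1))] / (2 × 25.10) = (188 ± 138.8) / 50.21, giving tanθ = 0.9798 or 6.509.
θ = 44.42° or 81.27°; the smaller is 44.42°.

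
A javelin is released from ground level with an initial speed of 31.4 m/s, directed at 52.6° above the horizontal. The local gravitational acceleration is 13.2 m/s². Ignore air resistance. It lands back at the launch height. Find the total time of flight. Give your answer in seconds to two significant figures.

3.8 s

Resolve: vₓ = 31.40 cos 52.6° = 19.07 m/s and v_y0 = 31.40 sin 52.6° = 24.94 m/s.
It returns to y = 0 when t = 2 v_y0 / g = 2(24.94)/13.2 = 3.779 s.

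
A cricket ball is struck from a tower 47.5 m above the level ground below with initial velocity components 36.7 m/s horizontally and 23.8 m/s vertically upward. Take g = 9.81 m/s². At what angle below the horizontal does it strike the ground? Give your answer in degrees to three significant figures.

46.5°

The projectile lands when y = 47.5 + (23.80) t − ½·9.81·t² = 0. Positive root: t = (23.80 + √(23.80² + 2·9.81·47.5)) / 9.81 = (23.80 + 38.71) / 9.81 = 6.372 s.
At impact: v_y = v_y0 − g t = −38.71 m/s; vₓ = 36.70 m/s.
Angle below horizontal: arctan(|v_y|/vₓ) = arctan(38.71/36.70) = 46.53°.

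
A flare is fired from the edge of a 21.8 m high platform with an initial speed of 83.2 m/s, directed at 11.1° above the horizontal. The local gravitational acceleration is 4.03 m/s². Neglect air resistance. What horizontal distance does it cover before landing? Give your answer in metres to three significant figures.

746 m

vₓ = 83.20 cos 11.1° = 81.64 m/s; v_y0 = 83.20 sin 11.1° = 16.02 m/s.
With up positive and y = 0 at the ground: y(t) = 21.8 + (16.02) t − 2.015 t². Setting y = 0 and taking the positive root: t = [16.02 + √(16.02² + 2·4.03·21.8)] / 4.03 = (16.02 + 20.79) / 4.03 = 9.134 s.
Horizontal distance: R = vₓ t = 81.64 × 9.134 = 745.7 m.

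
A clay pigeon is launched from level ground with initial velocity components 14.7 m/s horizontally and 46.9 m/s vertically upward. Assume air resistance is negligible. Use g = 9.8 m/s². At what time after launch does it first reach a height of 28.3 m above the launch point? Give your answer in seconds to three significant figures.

Height y(t) = 46.90 t − 4.900 t² = 28.3 gives 4.900 t² − 46.90 t + 28.3 = 0.
t = [46.90 ± √(46.90² − 2·9.80·28.3)] / 9.80 = (46.90 ± 40.56) / 9.80, so t = 0.6472 s or t = 8.924 s.
The first (ascending) time is 0.6472 s.

0.647 s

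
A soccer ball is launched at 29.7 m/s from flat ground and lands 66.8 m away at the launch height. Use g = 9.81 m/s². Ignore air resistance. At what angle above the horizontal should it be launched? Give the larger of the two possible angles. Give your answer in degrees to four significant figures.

R = v₀² sin 2θ / g gives sin 2θ = gR/v₀² = 9.81·66.8/29.7² = 0.7429.
2θ = 47.98° or 180° − 47.98° = 132.0°, so θ = 23.99° or 66.01°.
The larger angle is 66.01°.

66.01°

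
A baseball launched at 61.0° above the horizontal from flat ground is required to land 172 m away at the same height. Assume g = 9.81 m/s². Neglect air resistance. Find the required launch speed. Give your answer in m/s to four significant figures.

44.61 m/s

On level ground R = v₀² sin 2θ / g ⇒ v₀ = √(gR / sin 2θ).
v₀ = √(9.81 × 172 / sin 122.0°) = √(1687 / 0.8480) = √1989.7 = 44.61 m/s.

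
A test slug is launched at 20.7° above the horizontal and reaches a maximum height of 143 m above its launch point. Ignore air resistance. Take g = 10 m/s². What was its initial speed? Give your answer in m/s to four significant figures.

At the peak v_y = 0, so v_y0 = √(2gH) = √(2 × 10.0 × 143) = 53.48 m/s.
v_y0 = v₀ sin θ ⇒ v₀ = 53.48 / sin 20.7° = 151.3 m/s.

151.3 m/s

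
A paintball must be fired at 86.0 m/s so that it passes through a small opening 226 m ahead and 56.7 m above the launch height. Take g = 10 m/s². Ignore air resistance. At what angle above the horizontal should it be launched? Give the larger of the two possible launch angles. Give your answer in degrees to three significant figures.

80.7°

Trajectory: y = x tanθ − g x² (1 + tan²θ)/(2v₀²). With x = 226, y = 56.7, v₀ = 86.0, g = 10.0:
34.53 tan²θ − 226 tanθ + (91.23) = 0.
tanθ = [226 ± √(226² − 4 × 34.53 × (91.23))] / (2 × 34.53) = (226 ± 196.2) / 69.06, giving tanθ = 0.4322 or 6.113.
θ = 23.37° or 80.71°; the larger is 80.71°.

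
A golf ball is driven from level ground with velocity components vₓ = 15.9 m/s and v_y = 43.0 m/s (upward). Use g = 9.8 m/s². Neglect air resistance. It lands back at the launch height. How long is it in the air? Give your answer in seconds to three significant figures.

8.78 s

Time of flight on level ground: T = 2 v_y0 / g = 2 × 43.00 / 9.80 = 8.776 s.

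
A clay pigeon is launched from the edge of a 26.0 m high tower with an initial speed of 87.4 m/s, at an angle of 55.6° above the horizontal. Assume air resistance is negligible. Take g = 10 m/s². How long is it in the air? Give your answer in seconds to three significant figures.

Horizontal component vₓ = 87.40 cos 55.6° = 49.38 m/s; vertical v_y0 = 87.40 sin 55.6° = 72.11 m/s.
Vertical motion (up positive, ground at y = 0): 5.000 t² − (72.11) t − 26.0 = 0, so t = (72.11 + √(72.11² + 2·10.0·26.0)) / 10.0 = (72.11 + 75.63) / 10.0 = 14.77 s.

14.8 s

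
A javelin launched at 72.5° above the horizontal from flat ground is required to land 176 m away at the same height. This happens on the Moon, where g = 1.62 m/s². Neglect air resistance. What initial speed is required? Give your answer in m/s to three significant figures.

22.3 m/s

On level ground R = v₀² sin 2θ / g ⇒ v₀ = √(gR / sin 2θ).
v₀ = √(1.62 × 176 / sin 145.0°) = √(285.1 / 0.5736) = √497.09 = 22.30 m/s.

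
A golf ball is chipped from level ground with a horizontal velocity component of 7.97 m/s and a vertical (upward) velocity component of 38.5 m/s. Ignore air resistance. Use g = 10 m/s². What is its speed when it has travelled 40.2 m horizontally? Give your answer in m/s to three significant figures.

14.4 m/s

Time to reach x = 40.2 m: t = x/vₓ = 40.2/7.970 = 5.044 s.
Vertical velocity there: v_y = v_y0 − g t = 38.50 − 10.0 × 5.044 = −11.94 m/s.
Speed: √(vₓ² + v_y²) = √(7.970² + 11.94²) = 14.35 m/s.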